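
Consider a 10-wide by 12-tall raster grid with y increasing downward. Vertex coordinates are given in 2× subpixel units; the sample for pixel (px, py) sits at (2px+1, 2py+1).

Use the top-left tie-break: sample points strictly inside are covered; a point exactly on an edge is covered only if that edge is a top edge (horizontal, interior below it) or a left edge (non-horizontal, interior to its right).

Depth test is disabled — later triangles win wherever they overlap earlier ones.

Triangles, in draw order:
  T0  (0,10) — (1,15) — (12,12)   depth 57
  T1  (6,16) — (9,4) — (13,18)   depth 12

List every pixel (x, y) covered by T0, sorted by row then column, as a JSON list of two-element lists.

T0:
  2·area = 58  (B↔C swapped to make it positive)
  edge (0, 10)→(12, 12): d=(12,2) right/bottom  bias=-1
  edge (12, 12)→(1, 15): d=(-11,3) right/bottom  bias=-1
  edge (1, 15)→(0, 10): d=(-1,-5) top-left  bias=+0
    (0,5)@(1, 11): e=[10,44,4] → X
    (1,5)@(3, 11): e=[6,38,14] → X
    (2,5)@(5, 11): e=[2,32,24] → X
    (3,5)@(7, 11): e=[-2,26,34] → .
    (0,6)@(1, 13): e=[34,22,2] → X
    (3,6)@(7, 13): e=[22,4,32] → X
    (4,6)@(9, 13): e=[18,-2,42] → .
    (0,7)@(1, 15): e=[58,0,0] → .  [on edge]
    (1,7)@(3, 15): e=[54,-6,10] → .
    (2,7)@(5, 15): e=[50,-12,20] → .
    (3,7)@(7, 15): e=[46,-18,30] → .
  covered (7 px):
    . . . . . . . . . .
    . . . . . . . . . .
    . . . . . . . . . .
    . . . . . . . . . .
    . . . . . . . . . .
    X X X . . . . . . .
    X X X X . . . . . .
    . . . . . . . . . .
    . . . . . . . . . .
    . . . . . . . . . .
    . . . . . . . . . .
    . . . . . . . . . .
T1:
  2·area = 90
  edge (6, 16)→(9, 4): d=(3,-12) top-left  bias=+0
  edge (9, 4)→(13, 18): d=(4,14) right/bottom  bias=-1
  edge (13, 18)→(6, 16): d=(-7,-2) top-left  bias=+0
    (4,2)@(9, 5): e=[3,4,83] → X
    (5,2)@(11, 5): e=[27,-24,87] → .
    (4,3)@(9, 7): e=[9,12,69] → X
    (5,3)@(11, 7): e=[33,-16,73] → .
    (4,4)@(9, 9): e=[15,20,55] → X
    (5,4)@(11, 9): e=[39,-8,59] → .
    (4,5)@(9, 11): e=[21,28,41] → X
    (5,5)@(11, 11): e=[45,0,45] → .  [on edge]
    (3,6)@(7, 13): e=[3,64,23] → X
    (5,6)@(11, 13): e=[51,8,31] → X
    (6,6)@(13, 13): e=[75,-20,35] → .
    (3,7)@(7, 15): e=[9,72,9] → X
  covered (11 px):
    . . . . . . . . . .
    . . . . . . . . . .
    . . . . X . . . . .
    . . . . X . . . . .
    . . . . X . . . . .
    . . . . X . . . . .
    . . . X X X . . . .
    . . . X X X . . . .
    . . . . . X . . . .
    . . . . . . . . . .
    . . . . . . . . . .
    . . . . . . . . . .

Answer: [[0,5],[1,5],[2,5],[0,6],[1,6],[2,6],[3,6]]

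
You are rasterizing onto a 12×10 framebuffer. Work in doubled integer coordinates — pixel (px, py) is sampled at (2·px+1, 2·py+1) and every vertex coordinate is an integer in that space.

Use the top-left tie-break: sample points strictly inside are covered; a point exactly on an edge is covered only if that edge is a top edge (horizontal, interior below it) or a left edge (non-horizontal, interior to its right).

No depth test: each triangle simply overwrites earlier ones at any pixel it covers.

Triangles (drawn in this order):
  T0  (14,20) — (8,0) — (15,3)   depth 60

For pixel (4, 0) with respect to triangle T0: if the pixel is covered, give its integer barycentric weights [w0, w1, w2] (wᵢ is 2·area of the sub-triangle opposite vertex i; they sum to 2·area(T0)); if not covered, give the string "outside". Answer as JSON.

T0:
  2·area = 122
  edge (14, 20)→(8, 0): d=(-6,-20) top-left  bias=+0
  edge (8, 0)→(15, 3): d=(7,3) right/bottom  bias=-1
  edge (15, 3)→(14, 20): d=(-1,17) right/bottom  bias=-1
    (4,0)@(9, 1): e=[14,4,104] → #
    (5,0)@(11, 1): e=[54,-2,70] → ·
    (4,1)@(9, 3): e=[2,18,102] → #
    (5,1)@(11, 3): e=[42,12,68] → #
    (6,1)@(13, 3): e=[82,6,34] → #
    (7,1)@(15, 3): e=[122,0,0] → ·  [on edge]
    (4,2)@(9, 5): e=[-10,32,100] → ·
    (5,2)@(11, 5): e=[30,26,66] → #
    (7,2)@(15, 5): e=[110,14,-2] → ·
    (5,3)@(11, 7): e=[18,40,64] → #
    (7,3)@(15, 7): e=[98,28,-4] → ·
    (5,4)@(11, 9): e=[6,54,62] → #
  covered (13 px):
    · · · · # · · · · · · ·
    · · · · # # # · · · · ·
    · · · · · # # · · · · ·
    · · · · · # # · · · · ·
    · · · · · # # · · · · ·
    · · · · · · # · · · · ·
    · · · · · · # · · · · ·
    · · · · · · # · · · · ·
    · · · · · · · · · · · ·
    · · · · · · · · · · · ·

Answer: [4,104,14]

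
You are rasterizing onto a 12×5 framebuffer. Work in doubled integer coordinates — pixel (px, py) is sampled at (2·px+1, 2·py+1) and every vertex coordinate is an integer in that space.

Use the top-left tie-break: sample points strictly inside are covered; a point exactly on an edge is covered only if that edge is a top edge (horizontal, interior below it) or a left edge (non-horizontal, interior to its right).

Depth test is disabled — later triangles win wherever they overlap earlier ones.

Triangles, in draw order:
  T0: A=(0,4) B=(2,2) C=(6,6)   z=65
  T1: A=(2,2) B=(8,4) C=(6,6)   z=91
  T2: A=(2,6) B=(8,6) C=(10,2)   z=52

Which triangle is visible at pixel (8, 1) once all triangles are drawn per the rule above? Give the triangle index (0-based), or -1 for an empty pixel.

T0:
  2·area = 16
  edge (0, 4)→(2, 2): d=(2,-2) top-left  bias=+0
  edge (2, 2)→(6, 6): d=(4,4) right/bottom  bias=-1
  edge (6, 6)→(0, 4): d=(-6,-2) top-left  bias=+0
    (0,0)@(1, 1): e=[-4,0,20] → .  [on edge]
    (1,0)@(3, 1): e=[0,-8,24] → .  [on edge]
    (0,1)@(1, 3): e=[0,8,8] → X  [on edge]
    (1,1)@(3, 3): e=[4,0,12] → .  [on edge]
    (0,2)@(1, 5): e=[4,16,-4] → .
    (1,2)@(3, 5): e=[8,8,0] → X  [on edge]
    (2,2)@(5, 5): e=[12,0,4] → .  [on edge]
    (1,3)@(3, 7): e=[12,16,-12] → .
    (3,3)@(7, 7): e=[20,0,-4] → .  [on edge]
    (4,3)@(9, 7): e=[24,-8,0] → .  [on edge]
    (4,4)@(9, 9): e=[28,0,-12] → .  [on edge]
    (7,4)@(15, 9): e=[40,-24,0] → .  [on edge]
  covered (2 px):
    . . . . . . . . . . . .
    X . . . . . . . . . . .
    . X . . . . . . . . . .
    . . . . . . . . . . . .
    . . . . . . . . . . . .
T1:
  2·area = 16
  edge (2, 2)→(8, 4): d=(6,2) right/bottom  bias=-1
  edge (8, 4)→(6, 6): d=(-2,2) right/bottom  bias=-1
  edge (6, 6)→(2, 2): d=(-4,-4) top-left  bias=+0
    (0,0)@(1, 1): e=[-4,20,0] → .  [on edge]
    (5,0)@(11, 1): e=[-24,0,40] → .  [on edge]
    (1,1)@(3, 3): e=[4,12,0] → X  [on edge]
    (2,1)@(5, 3): e=[0,8,8] → .  [on edge]
    (4,1)@(9, 3): e=[-8,0,24] → .  [on edge]
    (1,2)@(3, 5): e=[16,8,-8] → .
    (2,2)@(5, 5): e=[12,4,0] → X  [on edge]
    (3,2)@(7, 5): e=[8,0,8] → .  [on edge]
    (5,2)@(11, 5): e=[0,-8,24] → .  [on edge]
    (2,3)@(5, 7): e=[24,0,-8] → .  [on edge]
    (3,3)@(7, 7): e=[20,-4,0] → .  [on edge]
    (8,3)@(17, 7): e=[0,-24,40] → .  [on edge]
    (1,4)@(3, 9): e=[40,0,-24] → .  [on edge]
    (4,4)@(9, 9): e=[28,-12,0] → .  [on edge]
    (11,4)@(23, 9): e=[0,-40,56] → .  [on edge]
  covered (2 px):
    . . . . . . . . . . . .
    . X . . . . . . . . . .
    . . X . . . . . . . . .
    . . . . . . . . . . . .
    . . . . . . . . . . . .
T2:
  2·area = 24  (B↔C swapped to make it positive)
  edge (2, 6)→(10, 2): d=(8,-4) top-left  bias=+0
  edge (10, 2)→(8, 6): d=(-2,4) right/bottom  bias=-1
  edge (8, 6)→(2, 6): d=(-6,0) right/bottom  bias=-1
    (4,1)@(9, 3): e=[4,2,18] → X
    (5,1)@(11, 3): e=[12,-6,18] → .
    (2,2)@(5, 5): e=[4,14,6] → X
    (3,2)@(7, 5): e=[12,6,6] → X
    (4,2)@(9, 5): e=[20,-2,6] → .
    (2,3)@(5, 7): e=[20,10,-6] → .
    (3,3)@(7, 7): e=[28,2,-6] → .
  covered (3 px):
    . . . . . . . . . . . .
    . . . . X . . . . . . .
    . . X X . . . . . . . .
    . . . . . . . . . . . .
    . . . . . . . . . . . .

Z-buffer (winner per pixel, '.' = empty):
  . . . . . . . . . . . .
  0 1 . . 2 . . . . . . .
  . 0 2 2 . . . . . . . .
  . . . . . . . . . . . .
  . . . . . . . . . . . .

Final: -1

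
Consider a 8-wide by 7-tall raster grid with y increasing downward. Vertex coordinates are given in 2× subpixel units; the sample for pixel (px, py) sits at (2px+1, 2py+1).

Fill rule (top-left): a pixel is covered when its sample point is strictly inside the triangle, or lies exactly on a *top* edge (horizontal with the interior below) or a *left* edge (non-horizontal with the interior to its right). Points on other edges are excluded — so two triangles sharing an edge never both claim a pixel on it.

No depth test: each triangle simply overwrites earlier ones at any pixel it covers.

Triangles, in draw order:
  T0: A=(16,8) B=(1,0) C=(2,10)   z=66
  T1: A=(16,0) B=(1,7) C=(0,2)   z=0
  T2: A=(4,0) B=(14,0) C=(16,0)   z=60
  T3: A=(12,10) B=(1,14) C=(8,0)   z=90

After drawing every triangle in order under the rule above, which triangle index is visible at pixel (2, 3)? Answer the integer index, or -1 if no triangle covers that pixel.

T0:
  2·area = 142  (B↔C swapped to make it positive)
  edge (16, 8)→(2, 10): d=(-14,2) right/bottom  bias=-1
  edge (2, 10)→(1, 0): d=(-1,-10) top-left  bias=+0
  edge (1, 0)→(16, 8): d=(15,8) right/bottom  bias=-1
    (1,1)@(3, 3): e=[96,17,29] → █
    (2,1)@(5, 3): e=[92,37,13] → █
    (3,1)@(7, 3): e=[88,57,-3] → ·
    (1,2)@(3, 5): e=[68,15,59] → █
    (3,2)@(7, 5): e=[60,55,27] → █
    (4,2)@(9, 5): e=[56,75,11] → █
    (5,2)@(11, 5): e=[52,95,-5] → ·
    (1,3)@(3, 7): e=[40,13,89] → █
    (5,3)@(11, 7): e=[24,93,25] → █
    (6,3)@(13, 7): e=[20,113,9] → █
    (7,3)@(15, 7): e=[16,133,-7] → ·
    (1,4)@(3, 9): e=[12,11,119] → █
    (4,4)@(9, 9): e=[0,71,71] → ·  [on edge]
  covered (15 px):
    · · · · · · · ·
    · █ █ · · · · ·
    · █ █ █ █ · · ·
    · █ █ █ █ █ █ ·
    · █ █ █ · · · ·
    · · · · · · · ·
    · · · · · · · ·
T1:
  2·area = 82
  edge (16, 0)→(1, 7): d=(-15,7) right/bottom  bias=-1
  edge (1, 7)→(0, 2): d=(-1,-5) top-left  bias=+0
  edge (0, 2)→(16, 0): d=(16,-2) top-left  bias=+0
    (4,0)@(9, 1): e=[34,46,2] → █
    (5,0)@(11, 1): e=[20,56,6] → █
    (6,0)@(13, 1): e=[6,66,10] → █
    (7,0)@(15, 1): e=[-8,76,14] → ·
    (0,1)@(1, 3): e=[60,4,18] → █
    (1,1)@(3, 3): e=[46,14,22] → █
    (2,1)@(5, 3): e=[32,24,26] → █
    (3,1)@(7, 3): e=[18,34,30] → █
    (5,1)@(11, 3): e=[-10,54,38] → ·
    (6,1)@(13, 3): e=[-24,64,42] → ·
    (0,2)@(1, 5): e=[30,2,50] → █
    (3,2)@(7, 5): e=[-12,32,62] → ·
    (0,3)@(1, 7): e=[0,0,82] → ·  [on edge]
  covered (11 px):
    · · · · █ █ █ ·
    █ █ █ █ █ · · ·
    █ █ █ · · · · ·
    · · · · · · · ·
    · · · · · · · ·
    · · · · · · · ·
    · · · · · · · ·
T2:
  degenerate (2·area = 0) — covers nothing
T3:
  2·area = 126
  edge (12, 10)→(1, 14): d=(-11,4) right/bottom  bias=-1
  edge (1, 14)→(8, 0): d=(7,-14) top-left  bias=+0
  edge (8, 0)→(12, 10): d=(4,10) right/bottom  bias=-1
    (3,1)@(7, 3): e=[97,7,22] → █
    (4,1)@(9, 3): e=[89,35,2] → █
    (5,1)@(11, 3): e=[81,63,-18] → ·
    (3,2)@(7, 5): e=[75,21,30] → █
    (5,2)@(11, 5): e=[59,77,-10] → ·
    (2,3)@(5, 7): e=[61,7,58] → █
    (5,3)@(11, 7): e=[37,91,-2] → ·
    (2,4)@(5, 9): e=[39,21,66] → █
    (5,4)@(11, 9): e=[15,105,6] → █
    (6,4)@(13, 9): e=[7,133,-14] → ·
    (1,5)@(3, 11): e=[25,7,94] → █
    (5,5)@(11, 11): e=[-7,119,14] → ·
  covered (16 px):
    · · · · · · · ·
    · · · █ █ · · ·
    · · · █ █ · · ·
    · · █ █ █ · · ·
    · · █ █ █ █ · ·
    · █ █ █ █ · · ·
    · █ · · · · · ·

Z-buffer (winner per pixel, '.' = empty):
  . . . . 1 1 1 .
  1 1 1 3 3 . . .
  1 1 1 3 3 . . .
  . 0 3 3 3 0 0 .
  . 0 3 3 3 3 . .
  . 3 3 3 3 . . .
  . 3 . . . . . .

Final: 3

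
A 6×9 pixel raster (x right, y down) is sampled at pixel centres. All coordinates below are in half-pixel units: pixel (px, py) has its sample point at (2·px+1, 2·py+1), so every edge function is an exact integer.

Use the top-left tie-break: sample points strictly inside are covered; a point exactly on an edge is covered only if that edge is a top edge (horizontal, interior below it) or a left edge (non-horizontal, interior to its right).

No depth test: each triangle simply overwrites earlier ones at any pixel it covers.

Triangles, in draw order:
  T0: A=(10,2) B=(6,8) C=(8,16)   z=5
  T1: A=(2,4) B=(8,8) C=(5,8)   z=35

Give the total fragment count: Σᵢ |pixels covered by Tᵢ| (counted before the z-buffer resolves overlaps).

T0:
  2·area = 44  (B↔C swapped to make it positive)
  edge (10, 2)→(8, 16): d=(-2,14) right/bottom  bias=-1
  edge (8, 16)→(6, 8): d=(-2,-8) top-left  bias=+0
  edge (6, 8)→(10, 2): d=(4,-6) top-left  bias=+0
    (4,2)@(9, 5): e=[8,30,6] → #
    (5,2)@(11, 5): e=[-20,46,18] → ·
    (3,3)@(7, 7): e=[32,10,2] → #
    (5,3)@(11, 7): e=[-24,42,26] → ·
    (3,4)@(7, 9): e=[28,6,10] → #
    (4,4)@(9, 9): e=[0,22,22] → ·  [on edge]
    (3,5)@(7, 11): e=[24,2,18] → #
    (4,5)@(9, 11): e=[-4,18,30] → ·
    (3,6)@(7, 13): e=[20,-2,26] → ·
  covered (5 px):
    · · · · · ·
    · · · · · ·
    · · · · # ·
    · · · # # ·
    · · · # · ·
    · · · # · ·
    · · · · · ·
    · · · · · ·
    · · · · · ·
T1:
  2·area = 12
  edge (2, 4)→(8, 8): d=(6,4) right/bottom  bias=-1
  edge (8, 8)→(5, 8): d=(-3,0) right/bottom  bias=-1
  edge (5, 8)→(2, 4): d=(-3,-4) top-left  bias=+0
    (1,2)@(3, 5): e=[2,9,1] → #
    (2,2)@(5, 5): e=[-6,9,9] → ·
    (1,3)@(3, 7): e=[14,3,-5] → ·
    (2,3)@(5, 7): e=[6,3,3] → #
    (3,3)@(7, 7): e=[-2,3,11] → ·
    (2,4)@(5, 9): e=[18,-3,-3] → ·
  covered (2 px):
    · · · · · ·
    · · · · · ·
    · # · · · ·
    · · # · · ·
    · · · · · ·
    · · · · · ·
    · · · · · ·
    · · · · · ·
    · · · · · ·

Final: 7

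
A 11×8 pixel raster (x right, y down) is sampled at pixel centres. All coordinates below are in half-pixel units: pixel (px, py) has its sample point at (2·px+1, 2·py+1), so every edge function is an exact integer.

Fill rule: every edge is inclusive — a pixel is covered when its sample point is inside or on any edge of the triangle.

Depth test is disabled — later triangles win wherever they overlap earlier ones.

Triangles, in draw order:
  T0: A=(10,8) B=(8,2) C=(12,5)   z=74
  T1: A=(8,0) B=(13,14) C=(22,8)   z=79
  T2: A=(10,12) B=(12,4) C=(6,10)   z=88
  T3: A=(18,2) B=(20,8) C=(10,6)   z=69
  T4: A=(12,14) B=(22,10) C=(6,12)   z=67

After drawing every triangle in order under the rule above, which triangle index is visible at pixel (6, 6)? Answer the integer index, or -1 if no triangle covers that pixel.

T0:
  2·area = 18
  edge (10, 8)→(8, 2): d=(-2,-6) inclusive
  edge (8, 2)→(12, 5): d=(4,3) inclusive
  edge (12, 5)→(10, 8): d=(-2,3) inclusive
    (4,1)@(9, 3): e=[4,1,13] → #
    (5,1)@(11, 3): e=[16,-5,7] → ·
    (4,2)@(9, 5): e=[0,9,9] → #  [on edge]
    (5,2)@(11, 5): e=[12,3,3] → #
    (6,2)@(13, 5): e=[24,-3,-3] → ·
    (4,3)@(9, 7): e=[-4,17,5] → ·
    (5,3)@(11, 7): e=[8,11,-1] → ·
    (5,5)@(11, 11): e=[0,27,-9] → ·  [on edge]
  covered (3 px):
    · · · · · · · · · · ·
    · · · · # · · · · · ·
    · · · · # # · · · · ·
    · · · · · · · · · · ·
    · · · · · · · · · · ·
    · · · · · · · · · · ·
    · · · · · · · · · · ·
    · · · · · · · · · · ·
T1:
  2·area = 156  (B↔C swapped to make it positive)
  edge (8, 0)→(22, 8): d=(14,8) inclusive
  edge (22, 8)→(13, 14): d=(-9,6) inclusive
  edge (13, 14)→(8, 0): d=(-5,-14) inclusive
    (4,0)@(9, 1): e=[6,141,9] → #
    (5,0)@(11, 1): e=[-10,129,37] → ·
    (4,1)@(9, 3): e=[34,123,-1] → ·
    (5,1)@(11, 3): e=[18,111,27] → #
    (6,1)@(13, 3): e=[2,99,55] → #
    (7,1)@(15, 3): e=[-14,87,83] → ·
    (5,2)@(11, 5): e=[46,93,17] → #
    (7,2)@(15, 5): e=[14,69,73] → #
    (8,2)@(17, 5): e=[-2,57,101] → ·
    (5,3)@(11, 7): e=[74,75,7] → #
    (8,3)@(17, 7): e=[26,39,91] → #
    (9,3)@(19, 7): e=[10,27,119] → #
  covered (19 px):
    · · · · # · · · · · ·
    · · · · · # # · · · ·
    · · · · · # # # · · ·
    · · · · · # # # # # ·
    · · · · · · # # # # ·
    · · · · · · # # # · ·
    · · · · · · # · · · ·
    · · · · · · · · · · ·
T2:
  2·area = 36  (B↔C swapped to make it positive)
  edge (10, 12)→(6, 10): d=(-4,-2) inclusive
  edge (6, 10)→(12, 4): d=(6,-6) inclusive
  edge (12, 4)→(10, 12): d=(-2,8) inclusive
    (7,0)@(15, 1): e=[54,0,-18] → ·  [on edge]
    (6,1)@(13, 3): e=[42,0,-6] → ·  [on edge]
    (5,2)@(11, 5): e=[30,0,6] → #  [on edge]
    (6,2)@(13, 5): e=[34,12,-10] → ·
    (4,3)@(9, 7): e=[18,0,18] → #  [on edge]
    (6,3)@(13, 7): e=[26,24,-14] → ·
    (3,4)@(7, 9): e=[6,0,30] → #  [on edge]
    (5,4)@(11, 9): e=[14,24,-2] → ·
    (2,5)@(5, 11): e=[-6,0,42] → ·  [on edge]
    (3,5)@(7, 11): e=[-2,12,26] → ·
    (4,5)@(9, 11): e=[2,24,10] → #
    (5,5)@(11, 11): e=[6,36,-6] → ·
    (1,6)@(3, 13): e=[-18,0,54] → ·  [on edge]
    (0,7)@(1, 15): e=[-30,0,66] → ·  [on edge]
  covered (6 px):
    · · · · · · · · · · ·
    · · · · · · · · · · ·
    · · · · · # · · · · ·
    · · · · # # · · · · ·
    · · · # # · · · · · ·
    · · · · # · · · · · ·
    · · · · · · · · · · ·
    · · · · · · · · · · ·
T3:
  2·area = 56
  edge (18, 2)→(20, 8): d=(2,6) inclusive
  edge (20, 8)→(10, 6): d=(-10,-2) inclusive
  edge (10, 6)→(18, 2): d=(8,-4) inclusive
    (8,1)@(17, 3): e=[8,44,4] → #
    (9,1)@(19, 3): e=[-4,48,12] → ·
    (2,2)@(5, 5): e=[84,0,-28] → ·  [on edge]
    (6,2)@(13, 5): e=[36,16,4] → #
    (7,2)@(15, 5): e=[24,20,12] → #
    (9,2)@(19, 5): e=[0,28,28] → #  [on edge]
    (10,2)@(21, 5): e=[-12,32,36] → ·
    (6,3)@(13, 7): e=[40,-4,20] → ·
    (7,3)@(15, 7): e=[28,0,28] → #  [on edge]
    (10,3)@(21, 7): e=[-8,12,52] → ·
    (7,4)@(15, 9): e=[32,-20,44] → ·
    (8,4)@(17, 9): e=[20,-16,52] → ·
    (10,5)@(21, 11): e=[0,-28,84] → ·  [on edge]
  covered (8 px):
    · · · · · · · · · · ·
    · · · · · · · · # · ·
    · · · · · · # # # # ·
    · · · · · · · # # # ·
    · · · · · · · · · · ·
    · · · · · · · · · · ·
    · · · · · · · · · · ·
    · · · · · · · · · · ·
T4:
  2·area = 44  (B↔C swapped to make it positive)
  edge (12, 14)→(6, 12): d=(-6,-2) inclusive
  edge (6, 12)→(22, 10): d=(16,-2) inclusive
  edge (22, 10)→(12, 14): d=(-10,4) inclusive
    (1,5)@(3, 11): e=[0,-22,66] → ·  [on edge]
    (7,5)@(15, 11): e=[24,2,18] → #
    (8,5)@(17, 11): e=[28,6,10] → #
    (9,5)@(19, 11): e=[32,10,2] → #
    (10,5)@(21, 11): e=[36,14,-6] → ·
    (4,6)@(9, 13): e=[0,22,22] → #  [on edge]
    (5,6)@(11, 13): e=[4,26,14] → #
    (6,6)@(13, 13): e=[8,30,6] → #
    (7,6)@(15, 13): e=[12,34,-2] → ·
    (8,6)@(17, 13): e=[16,38,-10] → ·
    (9,6)@(19, 13): e=[20,42,-18] → ·
    (4,7)@(9, 15): e=[-12,54,2] → ·
    (7,7)@(15, 15): e=[0,66,-22] → ·  [on edge]
  covered (6 px):
    · · · · · · · · · · ·
    · · · · · · · · · · ·
    · · · · · · · · · · ·
    · · · · · · · · · · ·
    · · · · · · · · · · ·
    · · · · · · · # # # ·
    · · · · # # # · · · ·
    · · · · · · · · · · ·

Z-buffer (winner per pixel, '.' = empty):
  . . . . 1 . . . . . .
  . . . . 0 1 1 . 3 . .
  . . . . 0 2 3 3 3 3 .
  . . . . 2 2 1 3 3 3 .
  . . . 2 2 . 1 1 1 1 .
  . . . . 2 . 1 4 4 4 .
  . . . . 4 4 4 . . . .
  . . . . . . . . . . .

Answer: 4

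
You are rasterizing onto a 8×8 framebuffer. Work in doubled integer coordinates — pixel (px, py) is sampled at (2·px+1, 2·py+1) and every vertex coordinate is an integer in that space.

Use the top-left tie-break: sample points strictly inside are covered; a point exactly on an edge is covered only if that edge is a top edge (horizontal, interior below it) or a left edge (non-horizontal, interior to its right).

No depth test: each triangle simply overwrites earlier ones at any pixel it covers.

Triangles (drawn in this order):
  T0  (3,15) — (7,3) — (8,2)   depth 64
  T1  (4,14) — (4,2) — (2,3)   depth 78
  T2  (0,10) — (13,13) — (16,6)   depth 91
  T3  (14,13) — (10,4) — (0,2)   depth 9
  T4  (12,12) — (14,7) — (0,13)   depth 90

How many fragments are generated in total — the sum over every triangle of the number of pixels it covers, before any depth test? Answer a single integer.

T0:
  2·area = 8
  edge (3, 15)→(7, 3): d=(4,-12) top-left  bias=+0
  edge (7, 3)→(8, 2): d=(1,-1) top-left  bias=+0
  edge (8, 2)→(3, 15): d=(-5,13) right/bottom  bias=-1
    (4,0)@(9, 1): e=[16,0,-8] → ·  [on edge]
    (3,1)@(7, 3): e=[0,0,8] → █  [on edge]
    (4,1)@(9, 3): e=[24,2,-18] → ·
    (2,2)@(5, 5): e=[-16,0,24] → ·  [on edge]
    (3,2)@(7, 5): e=[8,2,-2] → ·
    (1,3)@(3, 7): e=[-32,0,40] → ·  [on edge]
    (0,4)@(1, 9): e=[-48,0,56] → ·  [on edge]
    (2,4)@(5, 9): e=[0,4,4] → █  [on edge]
    (3,4)@(7, 9): e=[24,6,-22] → ·
    (2,5)@(5, 11): e=[8,6,-6] → ·
    (1,7)@(3, 15): e=[0,8,0] → ·  [on edge]
  covered (2 px):
    · · · · · · · ·
    · · · █ · · · ·
    · · · · · · · ·
    · · · · · · · ·
    · · █ · · · · ·
    · · · · · · · ·
    · · · · · · · ·
    · · · · · · · ·
T1:
  2·area = 24  (B↔C swapped to make it positive)
  edge (4, 14)→(2, 3): d=(-2,-11) top-left  bias=+0
  edge (2, 3)→(4, 2): d=(2,-1) top-left  bias=+0
  edge (4, 2)→(4, 14): d=(0,12) right/bottom  bias=-1
    (1,1)@(3, 3): e=[11,1,12] → █
    (2,1)@(5, 3): e=[33,3,-12] → ·
    (1,2)@(3, 5): e=[7,5,12] → █
    (2,2)@(5, 5): e=[29,7,-12] → ·
    (1,3)@(3, 7): e=[3,9,12] → █
    (2,3)@(5, 7): e=[25,11,-12] → ·
    (1,4)@(3, 9): e=[-1,13,12] → ·
  covered (3 px):
    · · · · · · · ·
    · █ · · · · · ·
    · █ · · · · · ·
    · █ · · · · · ·
    · · · · · · · ·
    · · · · · · · ·
    · · · · · · · ·
    · · · · · · · ·
T2:
  2·area = 100  (B↔C swapped to make it positive)
  edge (0, 10)→(16, 6): d=(16,-4) top-left  bias=+0
  edge (16, 6)→(13, 13): d=(-3,7) right/bottom  bias=-1
  edge (13, 13)→(0, 10): d=(-13,-3) top-left  bias=+0
    (6,3)@(13, 7): e=[4,18,78] → █
    (7,3)@(15, 7): e=[12,4,84] → █
    (2,4)@(5, 9): e=[4,68,28] → █
    (3,4)@(7, 9): e=[12,54,34] → █
    (4,4)@(9, 9): e=[20,40,40] → █
    (5,4)@(11, 9): e=[28,26,46] → █
    (7,4)@(15, 9): e=[44,-2,58] → ·
    (2,5)@(5, 11): e=[36,62,2] → █
    (7,5)@(15, 11): e=[76,-8,32] → ·
    (2,6)@(5, 13): e=[68,56,-24] → ·
    (3,6)@(7, 13): e=[76,42,-18] → ·
    (4,6)@(9, 13): e=[84,28,-12] → ·
    (6,6)@(13, 13): e=[100,0,0] → ·  [on edge]
  covered (12 px):
    · · · · · · · ·
    · · · · · · · ·
    · · · · · · · ·
    · · · · · · █ █
    · · █ █ █ █ █ ·
    · · █ █ █ █ █ ·
    · · · · · · · ·
    · · · · · · · ·
T3:
  2·area = 82  (B↔C swapped to make it positive)
  edge (14, 13)→(0, 2): d=(-14,-11) top-left  bias=+0
  edge (0, 2)→(10, 4): d=(10,2) right/bottom  bias=-1
  edge (10, 4)→(14, 13): d=(4,9) right/bottom  bias=-1
    (1,1)@(3, 3): e=[19,4,59] → █
    (2,1)@(5, 3): e=[41,0,41] → ·  [on edge]
    (1,2)@(3, 5): e=[-9,24,67] → ·
    (2,2)@(5, 5): e=[13,20,49] → █
    (3,2)@(7, 5): e=[35,16,31] → █
    (4,2)@(9, 5): e=[57,12,13] → █
    (5,2)@(11, 5): e=[79,8,-5] → ·
    (7,2)@(15, 5): e=[123,0,-41] → ·  [on edge]
    (2,3)@(5, 7): e=[-15,40,57] → ·
    (3,3)@(7, 7): e=[7,36,39] → █
    (5,3)@(11, 7): e=[51,28,3] → █
    (6,3)@(13, 7): e=[73,24,-15] → ·
  covered (10 px):
    · · · · · · · ·
    · █ · · · · · ·
    · · █ █ █ · · ·
    · · · █ █ █ · ·
    · · · · █ █ · ·
    · · · · · · █ ·
    · · · · · · · ·
    · · · · · · · ·
T4:
  2·area = 58  (B↔C swapped to make it positive)
  edge (12, 12)→(0, 13): d=(-12,1) right/bottom  bias=-1
  edge (0, 13)→(14, 7): d=(14,-6) top-left  bias=+0
  edge (14, 7)→(12, 12): d=(-2,5) right/bottom  bias=-1
    (5,4)@(11, 9): e=[37,10,11] → █
    (6,4)@(13, 9): e=[35,22,1] → █
    (7,4)@(15, 9): e=[33,34,-9] → ·
    (2,5)@(5, 11): e=[19,2,37] → █
    (3,5)@(7, 11): e=[17,14,27] → █
    (4,5)@(9, 11): e=[15,26,17] → █
    (6,5)@(13, 11): e=[11,50,-3] → ·
    (2,6)@(5, 13): e=[-5,30,33] → ·
    (3,6)@(7, 13): e=[-7,42,23] → ·
    (4,6)@(9, 13): e=[-9,54,13] → ·
    (5,6)@(11, 13): e=[-11,66,3] → ·
  covered (6 px):
    · · · · · · · ·
    · · · · · · · ·
    · · · · · · · ·
    · · · · · · · ·
    · · · · · █ █ ·
    · · █ █ █ █ · ·
    · · · · · · · ·
    · · · · · · · ·

Answer: 33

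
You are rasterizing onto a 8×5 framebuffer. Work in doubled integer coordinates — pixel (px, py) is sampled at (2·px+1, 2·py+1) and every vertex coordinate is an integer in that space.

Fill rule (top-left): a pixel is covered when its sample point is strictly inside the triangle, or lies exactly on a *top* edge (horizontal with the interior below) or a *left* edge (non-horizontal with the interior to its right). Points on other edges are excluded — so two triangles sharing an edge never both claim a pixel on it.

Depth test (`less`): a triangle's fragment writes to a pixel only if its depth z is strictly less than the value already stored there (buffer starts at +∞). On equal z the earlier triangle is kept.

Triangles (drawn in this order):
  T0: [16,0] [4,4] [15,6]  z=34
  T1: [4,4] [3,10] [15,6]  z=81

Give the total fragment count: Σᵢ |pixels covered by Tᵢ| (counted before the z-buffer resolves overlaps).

T0:
  2·area = 68  (B↔C swapped to make it positive)
  edge (16, 0)→(15, 6): d=(-1,6) right/bottom  bias=-1
  edge (15, 6)→(4, 4): d=(-11,-2) top-left  bias=+0
  edge (4, 4)→(16, 0): d=(12,-4) top-left  bias=+0
    (6,0)@(13, 1): e=[17,51,0] → X  [on edge]
    (7,0)@(15, 1): e=[5,55,8] → X
    (3,1)@(7, 3): e=[51,17,0] → X  [on edge]
    (4,1)@(9, 3): e=[39,21,8] → X
    (5,1)@(11, 3): e=[27,25,16] → X
    (0,2)@(1, 5): e=[85,-17,0] → .  [on edge]
    (3,2)@(7, 5): e=[49,-5,24] → .
    (4,2)@(9, 5): e=[37,-1,32] → .
    (5,2)@(11, 5): e=[25,3,40] → X
    (5,3)@(11, 7): e=[23,-19,64] → .
    (6,3)@(13, 7): e=[11,-15,72] → .
    (7,3)@(15, 7): e=[-1,-11,80] → .
  covered (10 px):
    . . . . . . X X
    . . . X X X X X
    . . . . . X X X
    . . . . . . . .
    . . . . . . . .
T1:
  2·area = 68  (B↔C swapped to make it positive)
  edge (4, 4)→(15, 6): d=(11,2) right/bottom  bias=-1
  edge (15, 6)→(3, 10): d=(-12,4) right/bottom  bias=-1
  edge (3, 10)→(4, 4): d=(1,-6) top-left  bias=+0
    (2,2)@(5, 5): e=[9,52,7] → X
    (3,2)@(7, 5): e=[5,44,19] → X
    (4,2)@(9, 5): e=[1,36,31] → X
    (5,2)@(11, 5): e=[-3,28,43] → .
    (2,3)@(5, 7): e=[31,28,9] → X
    (5,3)@(11, 7): e=[19,4,45] → X
    (6,3)@(13, 7): e=[15,-4,57] → .
    (2,4)@(5, 9): e=[53,4,11] → X
    (3,4)@(7, 9): e=[49,-4,23] → .
    (4,4)@(9, 9): e=[45,-12,35] → .
    (5,4)@(11, 9): e=[41,-20,47] → .
  covered (8 px):
    . . . . . . . .
    . . . . . . . .
    . . X X X . . .
    . . X X X X . .
    . . X . . . . .

Final: 18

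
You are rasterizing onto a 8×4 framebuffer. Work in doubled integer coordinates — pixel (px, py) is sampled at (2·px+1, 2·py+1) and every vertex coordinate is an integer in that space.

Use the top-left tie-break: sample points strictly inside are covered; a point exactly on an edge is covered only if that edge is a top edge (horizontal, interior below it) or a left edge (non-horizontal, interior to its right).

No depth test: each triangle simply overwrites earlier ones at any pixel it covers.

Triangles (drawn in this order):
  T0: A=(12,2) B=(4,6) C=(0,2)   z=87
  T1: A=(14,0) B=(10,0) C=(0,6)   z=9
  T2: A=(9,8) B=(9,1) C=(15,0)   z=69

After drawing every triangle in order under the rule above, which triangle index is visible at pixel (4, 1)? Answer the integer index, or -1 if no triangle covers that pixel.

T0:
  2·area = 48
  edge (12, 2)→(4, 6): d=(-8,4) right/bottom  bias=-1
  edge (4, 6)→(0, 2): d=(-4,-4) top-left  bias=+0
  edge (0, 2)→(12, 2): d=(12,0) top-left  bias=+0
    (0,1)@(1, 3): e=[36,0,12] → X  [on edge]
    (1,1)@(3, 3): e=[28,8,12] → X
    (2,1)@(5, 3): e=[20,16,12] → X
    (3,1)@(7, 3): e=[12,24,12] → X
    (4,1)@(9, 3): e=[4,32,12] → X
    (5,1)@(11, 3): e=[-4,40,12] → .
    (0,2)@(1, 5): e=[20,-8,36] → .
    (1,2)@(3, 5): e=[12,0,36] → X  [on edge]
    (3,2)@(7, 5): e=[-4,16,36] → .
    (4,2)@(9, 5): e=[-12,24,36] → .
    (1,3)@(3, 7): e=[-4,-8,60] → .
    (2,3)@(5, 7): e=[-12,0,60] → .  [on edge]
  covered (7 px):
    . . . . . . . .
    X X X X X . . .
    . X X . . . . .
    . . . . . . . .
T1:
  2·area = 24  (B↔C swapped to make it positive)
  edge (14, 0)→(0, 6): d=(-14,6) right/bottom  bias=-1
  edge (0, 6)→(10, 0): d=(10,-6) top-left  bias=+0
  edge (10, 0)→(14, 0): d=(4,0) top-left  bias=+0
    (4,0)@(9, 1): e=[16,4,4] → X
    (5,0)@(11, 1): e=[4,16,4] → X
    (6,0)@(13, 1): e=[-8,28,4] → .
    (2,1)@(5, 3): e=[12,0,12] → X  [on edge]
    (3,1)@(7, 3): e=[0,12,12] → .  [on edge]
    (4,1)@(9, 3): e=[-12,24,12] → .
    (5,1)@(11, 3): e=[-24,36,12] → .
    (2,2)@(5, 5): e=[-16,20,20] → .
  covered (3 px):
    . . . . X X . .
    . . X . . . . .
    . . . . . . . .
    . . . . . . . .
T2:
  2·area = 42
  edge (9, 8)→(9, 1): d=(0,-7) top-left  bias=+0
  edge (9, 1)→(15, 0): d=(6,-1) top-left  bias=+0
  edge (15, 0)→(9, 8): d=(-6,8) right/bottom  bias=-1
    (4,0)@(9, 1): e=[0,0,42] → X  [on edge]
    (5,0)@(11, 1): e=[14,2,26] → X
    (6,0)@(13, 1): e=[28,4,10] → X
    (7,0)@(15, 1): e=[42,6,-6] → .
    (4,1)@(9, 3): e=[0,12,30] → X  [on edge]
    (6,1)@(13, 3): e=[28,16,-2] → .
    (4,2)@(9, 5): e=[0,24,18] → X  [on edge]
    (6,2)@(13, 5): e=[28,28,-14] → .
    (4,3)@(9, 7): e=[0,36,6] → X  [on edge]
    (5,3)@(11, 7): e=[14,38,-10] → .
  covered (8 px):
    . . . . X X X .
    . . . . X X . .
    . . . . X X . .
    . . . . X . . .

Z-buffer (winner per pixel, '.' = empty):
  . . . . 2 2 2 .
  0 0 1 0 2 2 . .
  . 0 0 . 2 2 . .
  . . . . 2 . . .

Final: 2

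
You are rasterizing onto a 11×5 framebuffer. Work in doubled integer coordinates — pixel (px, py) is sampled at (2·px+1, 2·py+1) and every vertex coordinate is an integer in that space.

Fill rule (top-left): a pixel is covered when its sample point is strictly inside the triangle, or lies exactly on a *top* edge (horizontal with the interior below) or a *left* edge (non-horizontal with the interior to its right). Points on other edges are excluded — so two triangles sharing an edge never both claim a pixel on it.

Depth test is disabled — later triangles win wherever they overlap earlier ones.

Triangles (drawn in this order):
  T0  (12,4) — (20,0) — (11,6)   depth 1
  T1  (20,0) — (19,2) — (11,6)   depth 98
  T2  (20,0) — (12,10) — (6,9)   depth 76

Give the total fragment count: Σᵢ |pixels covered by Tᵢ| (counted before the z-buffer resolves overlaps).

T0:
  2·area = 12
  edge (12, 4)→(20, 0): d=(8,-4) top-left  bias=+0
  edge (20, 0)→(11, 6): d=(-9,6) right/bottom  bias=-1
  edge (11, 6)→(12, 4): d=(1,-2) top-left  bias=+0
    (7,1)@(15, 3): e=[4,3,5] → X
    (8,1)@(17, 3): e=[12,-9,9] → .
    (7,2)@(15, 5): e=[20,-15,7] → .
  covered (1 px):
    . . . . . . . . . . .
    . . . . . . . X . . .
    . . . . . . . . . . .
    . . . . . . . . . . .
    . . . . . . . . . . .
T1:
  2·area = 12
  edge (20, 0)→(19, 2): d=(-1,2) right/bottom  bias=-1
  edge (19, 2)→(11, 6): d=(-8,4) right/bottom  bias=-1
  edge (11, 6)→(20, 0): d=(9,-6) top-left  bias=+0
    (9,0)@(19, 1): e=[1,8,3] → X
    (10,0)@(21, 1): e=[-3,0,15] → .  [on edge]
    (8,1)@(17, 3): e=[3,0,9] → .  [on edge]
    (9,1)@(19, 3): e=[-1,-8,21] → .
    (6,2)@(13, 5): e=[9,0,3] → .  [on edge]
    (4,3)@(9, 7): e=[15,0,-3] → .  [on edge]
    (2,4)@(5, 9): e=[21,0,-9] → .  [on edge]
  covered (1 px):
    . . . . . . . . . X .
    . . . . . . . . . . .
    . . . . . . . . . . .
    . . . . . . . . . . .
    . . . . . . . . . . .
T2:
  2·area = 68
  edge (20, 0)→(12, 10): d=(-8,10) right/bottom  bias=-1
  edge (12, 10)→(6, 9): d=(-6,-1) top-left  bias=+0
  edge (6, 9)→(20, 0): d=(14,-9) top-left  bias=+0
    (9,0)@(19, 1): e=[2,61,5] → X
    (10,0)@(21, 1): e=[-18,63,23] → .
    (8,1)@(17, 3): e=[6,47,15] → X
    (9,1)@(19, 3): e=[-14,49,33] → .
    (6,2)@(13, 5): e=[30,31,7] → X
    (7,2)@(15, 5): e=[10,33,25] → X
    (8,2)@(17, 5): e=[-10,35,43] → .
    (5,3)@(11, 7): e=[34,17,17] → X
    (7,3)@(15, 7): e=[-6,21,53] → .
    (3,4)@(7, 9): e=[58,1,9] → X
    (4,4)@(9, 9): e=[38,3,27] → X
    (6,4)@(13, 9): e=[-2,7,63] → .
  covered (9 px):
    . . . . . . . . . X .
    . . . . . . . . X . .
    . . . . . . X X . . .
    . . . . . X X . . . .
    . . . X X X . . . . .

Answer: 11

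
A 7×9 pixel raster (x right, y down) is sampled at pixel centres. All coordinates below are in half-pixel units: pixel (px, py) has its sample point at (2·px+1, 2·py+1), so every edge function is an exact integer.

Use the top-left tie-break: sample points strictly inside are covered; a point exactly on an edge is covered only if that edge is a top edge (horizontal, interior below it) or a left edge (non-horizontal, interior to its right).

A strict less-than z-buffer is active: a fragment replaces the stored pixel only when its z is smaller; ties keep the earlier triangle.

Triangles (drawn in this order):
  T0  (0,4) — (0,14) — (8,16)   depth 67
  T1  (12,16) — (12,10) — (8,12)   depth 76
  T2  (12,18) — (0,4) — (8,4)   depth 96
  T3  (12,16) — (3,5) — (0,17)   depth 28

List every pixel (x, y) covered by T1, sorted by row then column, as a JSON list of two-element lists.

T0:
  2·area = 80  (B↔C swapped to make it positive)
  edge (0, 4)→(8, 16): d=(8,12) right/bottom  bias=-1
  edge (8, 16)→(0, 14): d=(-8,-2) top-left  bias=+0
  edge (0, 14)→(0, 4): d=(0,-10) top-left  bias=+0
    (0,3)@(1, 7): e=[12,58,10] → X
    (1,3)@(3, 7): e=[-12,62,30] → .
    (0,4)@(1, 9): e=[28,42,10] → X
    (1,4)@(3, 9): e=[4,46,30] → X
    (2,4)@(5, 9): e=[-20,50,50] → .
    (0,5)@(1, 11): e=[44,26,10] → X
    (2,5)@(5, 11): e=[-4,34,50] → .
    (0,6)@(1, 13): e=[60,10,10] → X
    (2,6)@(5, 13): e=[12,18,50] → X
    (3,6)@(7, 13): e=[-12,22,70] → .
    (0,7)@(1, 15): e=[76,-6,10] → .
    (1,7)@(3, 15): e=[52,-2,30] → .
  covered (10 px):
    . . . . . . .
    . . . . . . .
    . . . . . . .
    X . . . . . .
    X X . . . . .
    X X . . . . .
    X X X . . . .
    . . X X . . .
    . . . . . . .
T1:
  2·area = 24  (B↔C swapped to make it positive)
  edge (12, 16)→(8, 12): d=(-4,-4) top-left  bias=+0
  edge (8, 12)→(12, 10): d=(4,-2) top-left  bias=+0
  edge (12, 10)→(12, 16): d=(0,6) right/bottom  bias=-1
    (0,2)@(1, 5): e=[0,-42,66] → .  [on edge]
    (1,3)@(3, 7): e=[0,-30,54] → .  [on edge]
    (2,4)@(5, 9): e=[0,-18,42] → .  [on edge]
    (3,5)@(7, 11): e=[0,-6,30] → .  [on edge]
    (5,5)@(11, 11): e=[16,2,6] → X
    (6,5)@(13, 11): e=[24,6,-6] → .
    (4,6)@(9, 13): e=[0,6,18] → X  [on edge]
    (6,6)@(13, 13): e=[16,14,-6] → .
    (4,7)@(9, 15): e=[-8,14,18] → .
    (5,7)@(11, 15): e=[0,18,6] → X  [on edge]
    (6,7)@(13, 15): e=[8,22,-6] → .
    (5,8)@(11, 17): e=[-8,26,6] → .
    (6,8)@(13, 17): e=[0,30,-6] → .  [on edge]
  covered (4 px):
    . . . . . . .
    . . . . . . .
    . . . . . . .
    . . . . . . .
    . . . . . . .
    . . . . . X .
    . . . . X X .
    . . . . . X .
    . . . . . . .
T2:
  2·area = 112
  edge (12, 18)→(0, 4): d=(-12,-14) top-left  bias=+0
  edge (0, 4)→(8, 4): d=(8,0) top-left  bias=+0
  edge (8, 4)→(12, 18): d=(4,14) right/bottom  bias=-1
    (0,2)@(1, 5): e=[2,8,102] → X
    (1,2)@(3, 5): e=[30,8,74] → X
    (2,2)@(5, 5): e=[58,8,46] → X
    (3,2)@(7, 5): e=[86,8,18] → X
    (4,2)@(9, 5): e=[114,8,-10] → .
    (0,3)@(1, 7): e=[-22,24,110] → .
    (1,3)@(3, 7): e=[6,24,82] → X
    (4,3)@(9, 7): e=[90,24,-2] → .
    (1,4)@(3, 9): e=[-18,40,90] → .
    (2,4)@(5, 9): e=[10,40,62] → X
    (4,4)@(9, 9): e=[66,40,6] → X
    (5,4)@(11, 9): e=[94,40,-22] → .
  covered (14 px):
    . . . . . . .
    . . . . . . .
    X X X X . . .
    . X X X . . .
    . . X X X . .
    . . . X X . .
    . . . . X . .
    . . . . . X .
    . . . . . . .
T3:
  2·area = 141  (B↔C swapped to make it positive)
  edge (12, 16)→(0, 17): d=(-12,1) right/bottom  bias=-1
  edge (0, 17)→(3, 5): d=(3,-12) top-left  bias=+0
  edge (3, 5)→(12, 16): d=(9,11) right/bottom  bias=-1
    (1,2)@(3, 5): e=[141,0,0] → .  [on edge]
    (1,3)@(3, 7): e=[117,6,18] → X
    (2,3)@(5, 7): e=[115,30,-4] → .
    (1,4)@(3, 9): e=[93,12,36] → X
    (2,4)@(5, 9): e=[91,36,14] → X
    (3,4)@(7, 9): e=[89,60,-8] → .
    (1,5)@(3, 11): e=[69,18,54] → X
    (3,5)@(7, 11): e=[65,66,10] → X
    (4,5)@(9, 11): e=[63,90,-12] → .
    (0,6)@(1, 13): e=[47,0,94] → X  [on edge]
    (4,6)@(9, 13): e=[39,96,6] → X
    (5,6)@(11, 13): e=[37,120,-16] → .
  covered (17 px):
    . . . . . . .
    . . . . . . .
    . . . . . . .
    . X . . . . .
    . X X . . . .
    . X X X . . .
    X X X X X . .
    X X X X X X .
    . . . . . . .

Result: [[5,5],[4,6],[5,6],[5,7]]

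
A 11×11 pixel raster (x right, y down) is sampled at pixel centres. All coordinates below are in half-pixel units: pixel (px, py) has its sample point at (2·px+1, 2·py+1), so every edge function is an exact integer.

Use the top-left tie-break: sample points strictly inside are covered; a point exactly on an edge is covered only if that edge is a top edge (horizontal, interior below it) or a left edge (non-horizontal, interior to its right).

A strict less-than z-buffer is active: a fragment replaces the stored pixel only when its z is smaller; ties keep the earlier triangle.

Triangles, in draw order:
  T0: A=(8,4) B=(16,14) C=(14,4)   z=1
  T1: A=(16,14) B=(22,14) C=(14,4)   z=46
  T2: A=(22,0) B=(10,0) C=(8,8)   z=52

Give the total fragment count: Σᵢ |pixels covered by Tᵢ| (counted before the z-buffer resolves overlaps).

T0:
  2·area = 60  (B↔C swapped to make it positive)
  edge (8, 4)→(14, 4): d=(6,0) top-left  bias=+0
  edge (14, 4)→(16, 14): d=(2,10) right/bottom  bias=-1
  edge (16, 14)→(8, 4): d=(-8,-10) top-left  bias=+0
    (4,2)@(9, 5): e=[6,52,2] → #
    (5,2)@(11, 5): e=[6,32,22] → #
    (6,2)@(13, 5): e=[6,12,42] → #
    (7,2)@(15, 5): e=[6,-8,62] → ·
    (4,3)@(9, 7): e=[18,56,-14] → ·
    (5,3)@(11, 7): e=[18,36,6] → #
    (7,3)@(15, 7): e=[18,-4,46] → ·
    (5,4)@(11, 9): e=[30,40,-10] → ·
    (6,4)@(13, 9): e=[30,20,10] → #
    (7,4)@(15, 9): e=[30,0,30] → ·  [on edge]
    (6,5)@(13, 11): e=[42,24,-6] → ·
    (7,5)@(15, 11): e=[42,4,14] → #
    (8,9)@(17, 19): e=[90,0,-30] → ·  [on edge]
  covered (7 px):
    · · · · · · · · · · ·
    · · · · · · · · · · ·
    · · · · # # # · · · ·
    · · · · · # # · · · ·
    · · · · · · # · · · ·
    · · · · · · · # · · ·
    · · · · · · · · · · ·
    · · · · · · · · · · ·
    · · · · · · · · · · ·
    · · · · · · · · · · ·
    · · · · · · · · · · ·
T1:
  2·area = 60  (B↔C swapped to make it positive)
  edge (16, 14)→(14, 4): d=(-2,-10) top-left  bias=+0
  edge (14, 4)→(22, 14): d=(8,10) right/bottom  bias=-1
  edge (22, 14)→(16, 14): d=(-6,0) right/bottom  bias=-1
    (7,3)@(15, 7): e=[4,14,42] → #
    (8,3)@(17, 7): e=[24,-6,42] → ·
    (7,4)@(15, 9): e=[0,30,30] → #  [on edge]
    (8,4)@(17, 9): e=[20,10,30] → #
    (9,4)@(19, 9): e=[40,-10,30] → ·
    (7,5)@(15, 11): e=[-4,46,18] → ·
    (8,5)@(17, 11): e=[16,26,18] → #
    (9,5)@(19, 11): e=[36,6,18] → #
    (10,5)@(21, 11): e=[56,-14,18] → ·
    (8,6)@(17, 13): e=[12,42,6] → #
    (10,6)@(21, 13): e=[52,2,6] → #
    (8,7)@(17, 15): e=[8,58,-6] → ·
    (8,9)@(17, 19): e=[0,90,-30] → ·  [on edge]
  covered (8 px):
    · · · · · · · · · · ·
    · · · · · · · · · · ·
    · · · · · · · · · · ·
    · · · · · · · # · · ·
    · · · · · · · # # · ·
    · · · · · · · · # # ·
    · · · · · · · · # # #
    · · · · · · · · · · ·
    · · · · · · · · · · ·
    · · · · · · · · · · ·
    · · · · · · · · · · ·
T2:
  2·area = 96  (B↔C swapped to make it positive)
  edge (22, 0)→(8, 8): d=(-14,8) right/bottom  bias=-1
  edge (8, 8)→(10, 0): d=(2,-8) top-left  bias=+0
  edge (10, 0)→(22, 0): d=(12,0) top-left  bias=+0
    (5,0)@(11, 1): e=[74,10,12] → #
    (6,0)@(13, 1): e=[58,26,12] → #
    (7,0)@(15, 1): e=[42,42,12] → #
    (8,0)@(17, 1): e=[26,58,12] → #
    (9,0)@(19, 1): e=[10,74,12] → #
    (10,0)@(21, 1): e=[-6,90,12] → ·
    (5,1)@(11, 3): e=[46,14,36] → #
    (8,1)@(17, 3): e=[-2,62,36] → ·
    (9,1)@(19, 3): e=[-18,78,36] → ·
    (4,2)@(9, 5): e=[34,2,60] → #
    (7,2)@(15, 5): e=[-14,50,60] → ·
    (4,3)@(9, 7): e=[6,6,84] → #
  covered (12 px):
    · · · · · # # # # # ·
    · · · · · # # # · · ·
    · · · · # # # · · · ·
    · · · · # · · · · · ·
    · · · · · · · · · · ·
    · · · · · · · · · · ·
    · · · · · · · · · · ·
    · · · · · · · · · · ·
    · · · · · · · · · · ·
    · · · · · · · · · · ·
    · · · · · · · · · · ·

Final: 27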